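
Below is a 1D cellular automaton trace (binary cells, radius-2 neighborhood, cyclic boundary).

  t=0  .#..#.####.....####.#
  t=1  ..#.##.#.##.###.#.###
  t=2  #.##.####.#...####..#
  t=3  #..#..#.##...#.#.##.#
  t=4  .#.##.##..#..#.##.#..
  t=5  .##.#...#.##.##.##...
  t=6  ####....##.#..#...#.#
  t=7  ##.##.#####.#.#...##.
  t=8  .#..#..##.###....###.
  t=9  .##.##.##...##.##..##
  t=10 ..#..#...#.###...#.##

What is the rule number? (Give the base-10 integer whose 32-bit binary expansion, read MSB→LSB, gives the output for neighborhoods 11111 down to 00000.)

  #####|#  b31=1 t=6,i=1
  ####.|.  b30=0 t=0,i=8
  ###.#|#  b29=1 t=0,i=18
  ###..|#  b28=1 t=0,i=9
  ##.##|.  b27=0 t=1,i=11
  ##.#.|#  b26=1 t=0,i=19
  ##..#|#  b25=1 t=1,i=0
  ##...|#  b24=1 t=0,i=10
  #.###|.  b23=0 t=0,i=6
  #.##.|.  b22=0 t=1,i=4
  #.#.#|#  b21=1 t=0,i=20
  #.#..|.  b20=0 t=0,i=1
  #..##|.  b19=0 t=2,i=19
  #..#.|.  b18=0 t=0,i=3
  #...#|.  b17=0 t=2,i=12
  #....|.  b16=0 t=0,i=11
  .####|#  b15=1 t=0,i=7
  .###.|.  b14=0 t=1,i=13
  .##.#|#  b13=1 t=1,i=5
  .##..|.  b12=0 t=3,i=0
  .#.##|#  b11=1 t=0,i=5
  .#.#.|.  b10=0 t=0,i=0
  .#..#|#  b9=1 t=0,i=2
  .#...|.  b8=0 t=2,i=11
  ..###|.  b7=0 t=0,i=15
  ..##.|#  b6=1 t=2,i=20
  ..#.#|#  b5=1 t=0,i=4
  ..#..|#  b4=1 t=3,i=3
  ...##|#  b3=1 t=0,i=14
  ...#.|.  b2=0 t=3,i=12
  ....#|#  b1=1 t=0,i=13
  .....|#  b0=1 t=0,i=12
  bits 10110111001000001010101001111011 = 3072371323

3072371323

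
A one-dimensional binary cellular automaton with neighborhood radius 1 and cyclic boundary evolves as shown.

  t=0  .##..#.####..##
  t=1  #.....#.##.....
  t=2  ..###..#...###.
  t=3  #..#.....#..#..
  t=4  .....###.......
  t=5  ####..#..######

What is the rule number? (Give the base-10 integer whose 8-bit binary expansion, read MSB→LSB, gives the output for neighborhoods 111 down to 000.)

161

  ###|#  b7=1 t=0,i=8
  ##.|.  b6=0 t=0,i=2
  #.#|#  b5=1 t=0,i=0
  #..|.  b4=0 t=0,i=3
  .##|.  b3=0 t=0,i=1
  .#.|.  b2=0 t=0,i=5
  ..#|.  b1=0 t=0,i=4
  ...|#  b0=1 t=1,i=2
  bits 10100001 = 161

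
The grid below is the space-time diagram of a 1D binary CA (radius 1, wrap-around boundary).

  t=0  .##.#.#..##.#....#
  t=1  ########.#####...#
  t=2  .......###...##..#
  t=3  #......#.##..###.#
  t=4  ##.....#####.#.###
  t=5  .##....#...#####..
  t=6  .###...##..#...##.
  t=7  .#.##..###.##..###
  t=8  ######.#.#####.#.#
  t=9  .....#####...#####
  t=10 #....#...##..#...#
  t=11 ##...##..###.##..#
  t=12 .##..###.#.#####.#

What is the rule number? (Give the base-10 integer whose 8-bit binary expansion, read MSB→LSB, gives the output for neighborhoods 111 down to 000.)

124

  [7] ### => .  t=1,i=0
  [6] ##. => #  t=0,i=2
  [5] #.# => #  t=0,i=0
  [4] #.. => #  t=0,i=7
  [3] .## => #  t=0,i=1
  [2] .#. => #  t=0,i=4
  [1] ..# => .  t=0,i=8
  [0] ... => .  t=0,i=14
  bits 01111100 = 124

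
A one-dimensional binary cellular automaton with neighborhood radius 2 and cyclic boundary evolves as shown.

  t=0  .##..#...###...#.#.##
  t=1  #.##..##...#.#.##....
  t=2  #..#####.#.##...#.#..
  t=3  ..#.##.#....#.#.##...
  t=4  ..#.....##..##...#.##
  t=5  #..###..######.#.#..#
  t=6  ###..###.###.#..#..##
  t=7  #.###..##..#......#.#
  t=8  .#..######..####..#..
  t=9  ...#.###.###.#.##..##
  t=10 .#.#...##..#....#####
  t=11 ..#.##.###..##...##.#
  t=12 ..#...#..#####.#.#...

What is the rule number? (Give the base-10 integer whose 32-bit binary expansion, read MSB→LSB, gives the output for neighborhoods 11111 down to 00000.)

3121321313

  #####|#  b31=1 t=2,i=5
  ####.|.  b30=0 t=2,i=6
  ###.#|#  b29=1 t=2,i=7
  ###..|#  b28=1 t=0,i=11
  ##.##|#  b27=1 t=0,i=0
  ##.#.|.  b26=0 t=2,i=8
  ##..#|#  b25=1 t=0,i=3
  ##...|.  b24=0 t=0,i=12
  #.###|.  b23=0 t=6,i=9
  #.##.|.  b22=0 t=0,i=1
  #.#.#|.  b21=0 t=0,i=17
  #.#..|.  b20=0 t=2,i=18
  #..##|#  b19=1 t=1,i=5
  #..#.|.  b18=0 t=0,i=4
  #...#|#  b17=1 t=0,i=7
  #....|#  b16=1 t=1,i=18
  .####|#  b15=1 t=2,i=4
  .###.|.  b14=0 t=0,i=10
  .##.#|.  b13=0 t=0,i=20
  .##..|#  b12=1 t=0,i=2
  .#.##|.  b11=0 t=0,i=18
  .#.#.|#  b10=1 t=0,i=16
  .#..#|.  b9=0 t=2,i=1
  .#...|#  b8=1 t=0,i=6
  ..###|.  b7=0 t=0,i=9
  ..##.|#  b6=1 t=1,i=6
  ..#.#|#  b5=1 t=0,i=15
  ..#..|.  b4=0 t=0,i=5
  ...##|.  b3=0 t=0,i=8
  ...#.|.  b2=0 t=0,i=14
  ....#|.  b1=0 t=1,i=19
  .....|#  b0=1 t=3,i=20
  bits 10111010000010111001010101100001 = 3121321313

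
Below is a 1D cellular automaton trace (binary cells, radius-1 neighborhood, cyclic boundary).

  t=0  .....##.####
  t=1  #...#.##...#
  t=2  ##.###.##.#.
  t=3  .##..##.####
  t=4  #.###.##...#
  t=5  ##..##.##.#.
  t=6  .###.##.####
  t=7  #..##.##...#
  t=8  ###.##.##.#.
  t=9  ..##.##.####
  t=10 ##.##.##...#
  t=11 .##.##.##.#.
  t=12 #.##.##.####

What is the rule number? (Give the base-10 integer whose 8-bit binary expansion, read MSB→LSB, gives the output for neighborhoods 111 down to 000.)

  [7] ### => .  t=0,i=9
  [6] ##. => #  t=0,i=6
  [5] #.# => #  t=0,i=7
  [4] #.. => #  t=0,i=0
  [3] .## => .  t=0,i=5
  [2] .#. => #  t=1,i=4
  [1] ..# => #  t=0,i=4
  [0] ... => .  t=0,i=1
  bits 01110110 = 118

118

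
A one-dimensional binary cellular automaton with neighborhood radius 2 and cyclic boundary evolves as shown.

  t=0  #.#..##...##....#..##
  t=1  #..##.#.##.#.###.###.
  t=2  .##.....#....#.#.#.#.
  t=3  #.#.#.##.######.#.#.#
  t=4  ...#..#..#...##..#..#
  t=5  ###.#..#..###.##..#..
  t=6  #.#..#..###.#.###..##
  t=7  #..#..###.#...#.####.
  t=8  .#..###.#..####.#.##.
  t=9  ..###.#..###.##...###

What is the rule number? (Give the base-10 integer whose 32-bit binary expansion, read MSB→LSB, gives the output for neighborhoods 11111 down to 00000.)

  #####|.  b31=0 t=3,i=11
  ####.|#  b30=1 t=3,i=13
  ###.#|#  b29=1 t=0,i=0
  ###..|#  b28=1 t=6,i=16
  ##.##|.  b27=0 t=1,i=16
  ##.#.|.  b26=0 t=0,i=1
  ##..#|#  b25=1 t=4,i=15
  ##...|.  b24=0 t=0,i=7
  #.###|#  b23=1 t=1,i=13
  #.##.|#  b22=1 t=1,i=8
  #.#.#|.  b21=0 t=1,i=6
  #.#..|.  b20=0 t=0,i=2
  #..##|#  b19=1 t=0,i=4
  #..#.|.  b18=0 t=4,i=5
  #...#|#  b17=1 t=0,i=8
  #....|#  b16=1 t=0,i=13
  .####|.  b15=0 t=3,i=10
  .###.|.  b14=0 t=0,i=20
  .##.#|.  b13=0 t=1,i=4
  .##..|#  b12=1 t=0,i=6
  .#.##|.  b11=0 t=1,i=7
  .#.#.|#  b10=1 t=2,i=14
  .#..#|#  b9=1 t=0,i=3
  .#...|#  b8=1 t=2,i=9
  ..###|#  b7=1 t=0,i=19
  ..##.|.  b6=0 t=0,i=5
  ..#.#|#  b5=1 t=2,i=13
  ..#..|.  b4=0 t=0,i=16
  ...##|#  b3=1 t=0,i=9
  ...#.|#  b2=1 t=0,i=15
  ....#|#  b1=1 t=0,i=14
  .....|.  b0=0 t=2,i=5
  bits 01110010110010110001011110101110 = 1925912494

1925912494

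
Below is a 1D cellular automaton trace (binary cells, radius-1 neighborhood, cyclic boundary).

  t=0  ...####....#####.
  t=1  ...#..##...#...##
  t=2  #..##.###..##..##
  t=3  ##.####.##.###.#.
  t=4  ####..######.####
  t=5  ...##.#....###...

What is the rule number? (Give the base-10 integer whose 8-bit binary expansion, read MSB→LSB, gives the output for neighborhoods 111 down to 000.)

  ### -> .   bit 7 = 0  t=0,i=4
  ##. -> #   bit 6 = 1  t=0,i=6
  #.# -> #   bit 5 = 1  t=2,i=5
  #.. -> #   bit 4 = 1  t=0,i=7
  .## -> #   bit 3 = 1  t=0,i=3
  .#. -> #   bit 2 = 1  t=1,i=3
  ..# -> .   bit 1 = 0  t=0,i=2
  ... -> .   bit 0 = 0  t=0,i=0
  bits 01111100 = 124

124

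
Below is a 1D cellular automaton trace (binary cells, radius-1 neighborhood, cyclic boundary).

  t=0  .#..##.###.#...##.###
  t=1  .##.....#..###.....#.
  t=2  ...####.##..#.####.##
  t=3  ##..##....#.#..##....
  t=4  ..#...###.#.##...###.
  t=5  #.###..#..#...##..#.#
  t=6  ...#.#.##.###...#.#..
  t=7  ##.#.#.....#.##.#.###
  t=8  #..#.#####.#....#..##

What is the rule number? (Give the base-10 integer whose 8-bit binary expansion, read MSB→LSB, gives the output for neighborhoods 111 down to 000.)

149

  nb ###: next=#  (t=0,i=8, bit7=1)
  nb ##.: next=.  (t=0,i=5, bit6=0)
  nb #.#: next=.  (t=0,i=0, bit5=0)
  nb #..: next=#  (t=0,i=2, bit4=1)
  nb .##: next=.  (t=0,i=4, bit3=0)
  nb .#.: next=#  (t=0,i=1, bit2=1)
  nb ..#: next=.  (t=0,i=3, bit1=0)
  nb ...: next=#  (t=0,i=13, bit0=1)
  bits 10010101 = 149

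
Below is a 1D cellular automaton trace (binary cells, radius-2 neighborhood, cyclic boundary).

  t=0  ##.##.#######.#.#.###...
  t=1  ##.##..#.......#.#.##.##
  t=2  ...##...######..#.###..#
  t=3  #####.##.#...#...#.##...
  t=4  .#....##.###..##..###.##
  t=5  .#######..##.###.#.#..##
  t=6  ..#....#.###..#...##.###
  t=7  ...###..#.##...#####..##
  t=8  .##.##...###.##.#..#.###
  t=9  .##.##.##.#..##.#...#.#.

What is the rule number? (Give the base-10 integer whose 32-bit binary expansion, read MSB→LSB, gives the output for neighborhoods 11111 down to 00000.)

274464075

  #####|.  b31=0 t=0,i=8
  ####.|.  b30=0 t=0,i=11
  ###.#|.  b29=0 t=0,i=12
  ###..|#  b28=1 t=0,i=20
  ##.##|.  b27=0 t=0,i=2
  ##.#.|.  b26=0 t=0,i=13
  ##..#|.  b25=0 t=1,i=5
  ##...|.  b24=0 t=0,i=21
  #.###|.  b23=0 t=0,i=6
  #.##.|#  b22=1 t=0,i=3
  #.#.#|.  b21=0 t=0,i=14
  #.#..|#  b20=1 t=3,i=9
  #..##|#  b19=1 t=4,i=13
  #..#.|.  b18=0 t=1,i=6
  #...#|#  b17=1 t=0,i=22
  #....|#  b16=1 t=1,i=9
  .####|#  b15=1 t=0,i=7
  .###.|#  b14=1 t=0,i=19
  .##.#|#  b13=1 t=0,i=1
  .##..|#  b12=1 t=1,i=4
  .#.##|#  b11=1 t=0,i=17
  .#.#.|#  b10=1 t=0,i=15
  .#..#|.  b9=0 t=5,i=20
  .#...|#  b8=1 t=1,i=8
  ..###|.  b7=0 t=2,i=8
  ..##.|#  b6=1 t=0,i=0
  ..#.#|.  b5=0 t=1,i=15
  ..#..|.  b4=0 t=1,i=7
  ...##|#  b3=1 t=0,i=23
  ...#.|.  b2=0 t=1,i=14
  ....#|#  b1=1 t=1,i=13
  .....|#  b0=1 t=1,i=10
  bits 00010000010110111111110101001011 = 274464075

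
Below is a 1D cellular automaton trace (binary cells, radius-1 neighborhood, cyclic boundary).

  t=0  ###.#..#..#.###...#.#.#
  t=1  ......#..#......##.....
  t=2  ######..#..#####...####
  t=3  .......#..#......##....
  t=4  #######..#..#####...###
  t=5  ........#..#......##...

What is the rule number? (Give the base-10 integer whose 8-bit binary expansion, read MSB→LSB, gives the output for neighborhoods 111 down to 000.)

  ###|.  b7=0 t=0,i=0
  ##.|.  b6=0 t=0,i=2
  #.#|.  b5=0 t=0,i=3
  #..|.  b4=0 t=0,i=5
  .##|.  b3=0 t=0,i=12
  .#.|.  b2=0 t=0,i=4
  ..#|#  b1=1 t=0,i=6
  ...|#  b0=1 t=0,i=16
  bits 00000011 = 3

3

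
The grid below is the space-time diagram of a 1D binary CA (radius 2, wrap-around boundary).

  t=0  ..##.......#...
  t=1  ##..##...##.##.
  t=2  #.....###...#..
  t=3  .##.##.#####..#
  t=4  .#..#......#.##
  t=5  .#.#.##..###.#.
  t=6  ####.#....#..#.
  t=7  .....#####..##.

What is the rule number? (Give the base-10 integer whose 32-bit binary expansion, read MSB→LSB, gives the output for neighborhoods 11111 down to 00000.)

  ##### -> .   bit 31 = 0  t=3,i=9
  ####. -> .   bit 30 = 0  t=3,i=10
  ###.# -> .   bit 29 = 0  t=5,i=11
  ###.. -> #   bit 28 = 1  t=2,i=8
  ##.## -> .   bit 27 = 0  t=1,i=11
  ##.#. -> .   bit 26 = 0  t=4,i=0
  ##..# -> .   bit 25 = 0  t=1,i=2
  ##... -> #   bit 24 = 1  t=0,i=4
  #.### -> .   bit 23 = 0  t=3,i=7
  #.##. -> #   bit 22 = 1  t=1,i=0
  #.#.# -> #   bit 21 = 1  t=5,i=3
  #.#.. -> #   bit 20 = 1  t=4,i=1
  #..## -> .   bit 19 = 0  t=1,i=3
  #..#. -> #   bit 18 = 1  t=2,i=14
  #...# -> #   bit 17 = 1  t=1,i=7
  #.... -> #   bit 16 = 1  t=0,i=5
  .#### -> .   bit 15 = 0  t=3,i=8
  .###. -> #   bit 14 = 1  t=2,i=7
  .##.# -> .   bit 13 = 0  t=1,i=10
  .##.. -> .   bit 12 = 0  t=0,i=3
  .#.## -> .   bit 11 = 0  t=3,i=0
  .#.#. -> #   bit 10 = 1  t=5,i=2
  .#..# -> .   bit 9 = 0  t=2,i=13
  .#... -> #   bit 8 = 1  t=0,i=12
  ..### -> .   bit 7 = 0  t=2,i=6
  ..##. -> .   bit 6 = 0  t=0,i=2
  ..#.# -> #   bit 5 = 1  t=3,i=14
  ..#.. -> .   bit 4 = 0  t=0,i=11
  ...## -> #   bit 3 = 1  t=0,i=1
  ...#. -> #   bit 2 = 1  t=0,i=10
  ....# -> #   bit 1 = 1  t=0,i=0
  ..... -> .   bit 0 = 0  t=0,i=6
  bits 00010001011101110100010100101110 = 293029166

293029166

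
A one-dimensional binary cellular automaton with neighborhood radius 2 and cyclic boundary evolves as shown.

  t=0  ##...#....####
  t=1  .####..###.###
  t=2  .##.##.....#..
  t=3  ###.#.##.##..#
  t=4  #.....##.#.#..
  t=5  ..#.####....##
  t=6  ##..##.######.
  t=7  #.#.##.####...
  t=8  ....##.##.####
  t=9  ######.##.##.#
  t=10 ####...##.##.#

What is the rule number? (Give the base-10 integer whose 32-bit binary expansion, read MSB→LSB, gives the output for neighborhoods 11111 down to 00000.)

  #####|#  b31=1 t=0,i=12
  ####.|.  b30=0 t=0,i=0
  ###.#|.  b29=0 t=1,i=9
  ###..|#  b28=1 t=0,i=1
  ##.##|.  b27=0 t=1,i=0
  ##.#.|.  b26=0 t=3,i=3
  ##..#|#  b25=1 t=1,i=5
  ##...|#  b24=1 t=0,i=2
  #.###|#  b23=1 t=1,i=1
  #.##.|#  b22=1 t=2,i=4
  #.#.#|.  b21=0 t=3,i=4
  #.#..|.  b20=0 t=4,i=11
  #..##|.  b19=0 t=1,i=6
  #..#.|#  b18=1 t=4,i=13
  #...#|#  b17=1 t=0,i=3
  #....|#  b16=1 t=0,i=7
  .####|#  b15=1 t=0,i=11
  .###.|.  b14=0 t=1,i=8
  .##.#|#  b13=1 t=2,i=2
  .##..|.  b12=0 t=2,i=5
  .#.##|.  b11=0 t=3,i=5
  .#.#.|.  b10=0 t=4,i=10
  .#..#|#  b9=1 t=4,i=12
  .#...|.  b8=0 t=0,i=6
  ..###|.  b7=0 t=0,i=10
  ..##.|#  b6=1 t=2,i=1
  ..#.#|.  b5=0 t=5,i=2
  ..#..|.  b4=0 t=0,i=5
  ...##|#  b3=1 t=0,i=9
  ...#.|#  b2=1 t=0,i=4
  ....#|#  b1=1 t=0,i=8
  .....|.  b0=0 t=2,i=8
  bits 10010011110001111010001001001110 = 2479333966

2479333966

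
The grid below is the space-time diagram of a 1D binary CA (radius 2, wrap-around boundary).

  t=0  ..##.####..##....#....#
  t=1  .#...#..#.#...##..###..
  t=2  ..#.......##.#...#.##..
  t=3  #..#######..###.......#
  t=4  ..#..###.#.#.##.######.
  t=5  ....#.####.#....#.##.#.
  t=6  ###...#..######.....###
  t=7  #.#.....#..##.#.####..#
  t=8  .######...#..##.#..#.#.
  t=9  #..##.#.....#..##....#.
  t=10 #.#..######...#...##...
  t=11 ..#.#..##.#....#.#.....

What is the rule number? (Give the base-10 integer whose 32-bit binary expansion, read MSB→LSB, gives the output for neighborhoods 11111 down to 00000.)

3032039691

  ##### -> #   bit 31 = 1  t=3,i=5
  ####. -> .   bit 30 = 0  t=0,i=7
  ###.# -> #   bit 29 = 1  t=4,i=7
  ###.. -> #   bit 28 = 1  t=0,i=8
  ##.## -> .   bit 27 = 0  t=0,i=4
  ##.#. -> #   bit 26 = 1  t=2,i=12
  ##..# -> .   bit 25 = 0  t=0,i=9
  ##... -> .   bit 24 = 0  t=0,i=13
  #.### -> #   bit 23 = 1  t=0,i=5
  #.##. -> .   bit 22 = 0  t=2,i=19
  #.#.# -> #   bit 21 = 1  t=4,i=9
  #.#.. -> #   bit 20 = 1  t=1,i=10
  #..## -> #   bit 19 = 1  t=0,i=1
  #..#. -> .   bit 18 = 0  t=1,i=7
  #...# -> .   bit 17 = 0  t=1,i=3
  #.... -> #   bit 16 = 1  t=0,i=14
  .#### -> .   bit 15 = 0  t=0,i=6
  .###. -> #   bit 14 = 1  t=1,i=19
  .##.# -> .   bit 13 = 0  t=0,i=3
  .##.. -> .   bit 12 = 0  t=0,i=12
  .#.## -> .   bit 11 = 0  t=2,i=18
  .#.#. -> .   bit 10 = 0  t=1,i=9
  .#..# -> .   bit 9 = 0  t=0,i=0
  .#... -> #   bit 8 = 1  t=0,i=18
  ..### -> .   bit 7 = 0  t=1,i=18
  ..##. -> .   bit 6 = 0  t=0,i=2
  ..#.# -> .   bit 5 = 0  t=1,i=8
  ..#.. -> .   bit 4 = 0  t=0,i=17
  ...## -> #   bit 3 = 1  t=1,i=13
  ...#. -> .   bit 2 = 0  t=0,i=16
  ....# -> #   bit 1 = 1  t=0,i=15
  ..... -> #   bit 0 = 1  t=2,i=5
  bits 10110100101110010100000100001011 = 3032039691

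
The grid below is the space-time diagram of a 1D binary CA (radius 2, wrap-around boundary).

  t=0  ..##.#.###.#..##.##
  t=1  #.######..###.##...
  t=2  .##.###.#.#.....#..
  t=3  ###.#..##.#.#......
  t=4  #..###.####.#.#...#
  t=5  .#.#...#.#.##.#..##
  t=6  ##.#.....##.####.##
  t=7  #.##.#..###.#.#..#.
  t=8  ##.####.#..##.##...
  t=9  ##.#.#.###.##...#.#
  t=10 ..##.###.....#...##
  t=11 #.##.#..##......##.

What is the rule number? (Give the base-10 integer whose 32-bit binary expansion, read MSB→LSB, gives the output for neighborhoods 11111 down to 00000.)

  #####|#  b31=1 t=1,i=4
  ####.|#  b30=1 t=1,i=6
  ###.#|.  b29=0 t=0,i=9
  ###..|.  b28=0 t=1,i=7
  ##.##|.  b27=0 t=0,i=16
  ##.#.|#  b26=1 t=0,i=4
  ##..#|#  b25=1 t=0,i=0
  ##...|#  b24=1 t=1,i=16
  #.###|#  b23=1 t=0,i=7
  #.##.|.  b22=0 t=0,i=17
  #.#.#|#  b21=1 t=0,i=5
  #.#..|#  b20=1 t=0,i=11
  #..##|.  b19=0 t=0,i=1
  #..#.|.  b18=0 t=7,i=16
  #...#|.  b17=0 t=1,i=17
  #....|#  b16=1 t=2,i=12
  .####|.  b15=0 t=1,i=3
  .###.|.  b14=0 t=0,i=8
  .##.#|#  b13=1 t=0,i=3
  .##..|.  b12=0 t=0,i=18
  .#.##|#  b11=1 t=0,i=6
  .#.#.|.  b10=0 t=2,i=9
  .#..#|#  b9=1 t=0,i=12
  .#...|.  b8=0 t=2,i=11
  ..###|#  b7=1 t=1,i=10
  ..##.|#  b6=1 t=0,i=2
  ..#.#|.  b5=0 t=1,i=0
  ..#..|.  b4=0 t=2,i=16
  ...##|#  b3=1 t=2,i=0
  ...#.|.  b2=0 t=1,i=18
  ....#|.  b1=0 t=2,i=14
  .....|.  b0=0 t=2,i=13
  bits 11000111101100010010101011001000 = 3350276808

3350276808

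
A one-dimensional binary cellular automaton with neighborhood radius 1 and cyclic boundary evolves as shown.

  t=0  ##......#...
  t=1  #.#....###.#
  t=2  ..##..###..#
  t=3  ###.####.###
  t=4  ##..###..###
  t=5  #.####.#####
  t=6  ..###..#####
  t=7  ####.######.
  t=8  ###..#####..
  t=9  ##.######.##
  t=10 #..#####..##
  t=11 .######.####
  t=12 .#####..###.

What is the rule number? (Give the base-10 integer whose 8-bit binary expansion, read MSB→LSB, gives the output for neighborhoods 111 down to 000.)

  nb ###: next=#  (t=1,i=8, bit7=1)
  nb ##.: next=.  (t=0,i=1, bit6=0)
  nb #.#: next=.  (t=1,i=1, bit5=0)
  nb #..: next=#  (t=0,i=2, bit4=1)
  nb .##: next=#  (t=0,i=0, bit3=1)
  nb .#.: next=#  (t=0,i=8, bit2=1)
  nb ..#: next=#  (t=0,i=7, bit1=1)
  nb ...: next=.  (t=0,i=3, bit0=0)
  bits 10011110 = 158

158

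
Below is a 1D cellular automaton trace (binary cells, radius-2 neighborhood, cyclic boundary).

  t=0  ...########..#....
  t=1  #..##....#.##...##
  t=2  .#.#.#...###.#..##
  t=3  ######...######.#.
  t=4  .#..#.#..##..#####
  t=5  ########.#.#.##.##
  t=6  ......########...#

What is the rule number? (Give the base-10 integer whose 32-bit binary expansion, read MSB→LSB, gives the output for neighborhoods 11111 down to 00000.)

1735708385

  ##### -> .   bit 31 = 0  t=0,i=5
  ####. -> #   bit 30 = 1  t=0,i=9
  ###.# -> #   bit 29 = 1  t=2,i=11
  ###.. -> .   bit 28 = 0  t=0,i=10
  ##.## -> .   bit 27 = 0  t=5,i=15
  ##.#. -> #   bit 26 = 1  t=2,i=0
  ##..# -> #   bit 25 = 1  t=0,i=11
  ##... -> #   bit 24 = 1  t=1,i=5
  #.### -> .   bit 23 = 0  t=3,i=0
  #.##. -> #   bit 22 = 1  t=1,i=11
  #.#.# -> #   bit 21 = 1  t=2,i=1
  #.#.. -> #   bit 20 = 1  t=2,i=5
  #..## -> .   bit 19 = 0  t=1,i=2
  #..#. -> #   bit 18 = 1  t=0,i=12
  #...# -> .   bit 17 = 0  t=1,i=14
  #.... -> .   bit 16 = 0  t=0,i=15
  .#### -> #   bit 15 = 1  t=0,i=4
  .###. -> #   bit 14 = 1  t=1,i=17
  .##.# -> .   bit 13 = 0  t=2,i=17
  .##.. -> .   bit 12 = 0  t=1,i=4
  .#.## -> #   bit 11 = 1  t=1,i=10
  .#.#. -> #   bit 10 = 1  t=2,i=2
  .#..# -> #   bit 9 = 1  t=2,i=14
  .#... -> .   bit 8 = 0  t=0,i=14
  ..### -> #   bit 7 = 1  t=0,i=3
  ..##. -> #   bit 6 = 1  t=1,i=3
  ..#.# -> #   bit 5 = 1  t=1,i=9
  ..#.. -> .   bit 4 = 0  t=0,i=13
  ...## -> .   bit 3 = 0  t=0,i=2
  ...#. -> .   bit 2 = 0  t=1,i=8
  ....# -> .   bit 1 = 0  t=0,i=1
  ..... -> #   bit 0 = 1  t=0,i=0
  bits 01100111011101001100111011100001 = 1735708385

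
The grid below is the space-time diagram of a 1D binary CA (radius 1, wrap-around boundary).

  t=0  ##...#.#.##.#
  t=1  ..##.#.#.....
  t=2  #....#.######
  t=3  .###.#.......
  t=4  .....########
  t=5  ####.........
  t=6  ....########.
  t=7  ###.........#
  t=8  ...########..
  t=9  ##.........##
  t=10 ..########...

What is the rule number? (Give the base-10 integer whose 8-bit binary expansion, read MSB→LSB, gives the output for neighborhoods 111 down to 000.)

21

  nb ###: next=.  (t=0,i=0, bit7=0)
  nb ##.: next=.  (t=0,i=1, bit6=0)
  nb #.#: next=.  (t=0,i=6, bit5=0)
  nb #..: next=#  (t=0,i=2, bit4=1)
  nb .##: next=.  (t=0,i=9, bit3=0)
  nb .#.: next=#  (t=0,i=5, bit2=1)
  nb ..#: next=.  (t=0,i=4, bit1=0)
  nb ...: next=#  (t=0,i=3, bit0=1)
  bits 00010101 = 21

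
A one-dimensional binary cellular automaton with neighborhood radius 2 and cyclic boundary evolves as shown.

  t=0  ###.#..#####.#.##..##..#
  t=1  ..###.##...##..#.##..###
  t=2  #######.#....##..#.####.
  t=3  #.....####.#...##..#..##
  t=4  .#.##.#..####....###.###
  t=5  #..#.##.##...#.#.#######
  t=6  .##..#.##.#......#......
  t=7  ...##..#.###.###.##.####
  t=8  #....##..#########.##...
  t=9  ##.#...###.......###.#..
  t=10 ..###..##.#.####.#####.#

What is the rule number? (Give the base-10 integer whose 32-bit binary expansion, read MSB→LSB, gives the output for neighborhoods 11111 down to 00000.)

  ##### -> .   bit 31 = 0  t=0,i=9
  ####. -> .   bit 30 = 0  t=0,i=1
  ###.# -> #   bit 29 = 1  t=0,i=2
  ###.. -> .   bit 28 = 0  t=1,i=23
  ##.## -> #   bit 27 = 1  t=1,i=5
  ##.#. -> #   bit 26 = 1  t=0,i=3
  ##..# -> #   bit 25 = 1  t=0,i=17
  ##... -> #   bit 24 = 1  t=1,i=8
  #.### -> #   bit 23 = 1  t=2,i=0
  #.##. -> #   bit 22 = 1  t=0,i=15
  #.#.# -> .   bit 21 = 0  t=0,i=13
  #.#.. -> #   bit 20 = 1  t=0,i=4
  #..## -> #   bit 19 = 1  t=0,i=6
  #..#. -> #   bit 18 = 1  t=1,i=14
  #...# -> .   bit 17 = 0  t=1,i=9
  #.... -> .   bit 16 = 0  t=2,i=10
  .#### -> .   bit 15 = 0  t=0,i=0
  .###. -> #   bit 14 = 1  t=1,i=3
  .##.# -> .   bit 13 = 0  t=4,i=4
  .##.. -> .   bit 12 = 0  t=0,i=16
  .#.## -> .   bit 11 = 0  t=0,i=14
  .#.#. -> .   bit 10 = 0  t=5,i=14
  .#..# -> .   bit 9 = 0  t=0,i=5
  .#... -> #   bit 8 = 1  t=2,i=9
  ..### -> #   bit 7 = 1  t=0,i=7
  ..##. -> .   bit 6 = 0  t=0,i=19
  ..#.# -> .   bit 5 = 0  t=1,i=15
  ..#.. -> #   bit 4 = 1  t=3,i=19
  ...## -> .   bit 3 = 0  t=1,i=10
  ...#. -> .   bit 2 = 0  t=5,i=12
  ....# -> #   bit 1 = 1  t=2,i=11
  ..... -> #   bit 0 = 1  t=3,i=3
  bits 00101111110111000100000110010011 = 802963859

802963859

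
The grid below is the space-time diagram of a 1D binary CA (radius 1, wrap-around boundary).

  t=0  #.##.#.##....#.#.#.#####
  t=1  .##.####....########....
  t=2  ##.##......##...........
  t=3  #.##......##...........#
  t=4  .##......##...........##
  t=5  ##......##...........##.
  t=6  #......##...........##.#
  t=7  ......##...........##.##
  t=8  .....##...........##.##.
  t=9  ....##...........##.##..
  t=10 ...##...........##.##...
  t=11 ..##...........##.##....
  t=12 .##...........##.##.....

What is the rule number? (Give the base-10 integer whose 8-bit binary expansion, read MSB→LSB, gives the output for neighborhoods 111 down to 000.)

46

  ###|.  b7=0 t=0,i=20
  ##.|.  b6=0 t=0,i=0
  #.#|#  b5=1 t=0,i=1
  #..|.  b4=0 t=0,i=9
  .##|#  b3=1 t=0,i=2
  .#.|#  b2=1 t=0,i=5
  ..#|#  b1=1 t=0,i=12
  ...|.  b0=0 t=0,i=10
  bits 00101110 = 46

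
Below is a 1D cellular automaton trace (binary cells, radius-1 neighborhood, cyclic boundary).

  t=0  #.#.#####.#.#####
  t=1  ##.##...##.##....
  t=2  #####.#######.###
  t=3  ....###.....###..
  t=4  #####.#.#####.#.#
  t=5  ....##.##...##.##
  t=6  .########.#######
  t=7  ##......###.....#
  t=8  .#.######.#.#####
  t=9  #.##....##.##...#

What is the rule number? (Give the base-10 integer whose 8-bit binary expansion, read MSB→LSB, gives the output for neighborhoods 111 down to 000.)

  nb ###: next=.  (t=0,i=5, bit7=0)
  nb ##.: next=#  (t=0,i=0, bit6=1)
  nb #.#: next=#  (t=0,i=1, bit5=1)
  nb #..: next=.  (t=1,i=5, bit4=0)
  nb .##: next=#  (t=0,i=4, bit3=1)
  nb .#.: next=.  (t=0,i=2, bit2=0)
  nb ..#: next=#  (t=1,i=7, bit1=1)
  nb ...: next=#  (t=1,i=6, bit0=1)
  bits 01101011 = 107

107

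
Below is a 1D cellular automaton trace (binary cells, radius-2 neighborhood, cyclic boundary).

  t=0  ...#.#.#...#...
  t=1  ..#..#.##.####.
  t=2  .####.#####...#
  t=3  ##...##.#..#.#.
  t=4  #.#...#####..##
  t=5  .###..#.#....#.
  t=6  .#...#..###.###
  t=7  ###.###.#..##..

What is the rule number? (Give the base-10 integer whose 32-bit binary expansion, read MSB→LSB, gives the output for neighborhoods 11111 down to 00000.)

  #####|#  b31=1 t=2,i=8
  ####.|.  b30=0 t=1,i=12
  ###.#|.  b29=0 t=2,i=4
  ###..|.  b28=0 t=1,i=13
  ##.##|#  b27=1 t=1,i=9
  ##.#.|#  b26=1 t=3,i=7
  ##..#|.  b25=0 t=4,i=11
  ##...|#  b24=1 t=1,i=14
  #.###|#  b23=1 t=1,i=10
  #.##.|#  b22=1 t=1,i=7
  #.#.#|#  b21=1 t=0,i=5
  #.#..|#  b20=1 t=0,i=7
  #..##|.  b19=0 t=4,i=12
  #..#.|#  b18=1 t=1,i=4
  #...#|.  b17=0 t=0,i=9
  #....|#  b16=1 t=0,i=13
  .####|.  b15=0 t=1,i=11
  .###.|.  b14=0 t=4,i=14
  .##.#|#  b13=1 t=1,i=8
  .##..|.  b12=0 t=3,i=1
  .#.##|#  b11=1 t=1,i=6
  .#.#.|.  b10=0 t=0,i=4
  .#..#|#  b9=1 t=1,i=3
  .#...|#  b8=1 t=0,i=8
  ..###|#  b7=1 t=4,i=6
  ..##.|.  b6=0 t=3,i=5
  ..#.#|.  b5=0 t=0,i=3
  ..#..|#  b4=1 t=0,i=11
  ...##|.  b3=0 t=3,i=4
  ...#.|#  b2=1 t=0,i=2
  ....#|.  b1=0 t=0,i=1
  .....|.  b0=0 t=0,i=0
  bits 10001101111101010010101110010100 = 2381654932

2381654932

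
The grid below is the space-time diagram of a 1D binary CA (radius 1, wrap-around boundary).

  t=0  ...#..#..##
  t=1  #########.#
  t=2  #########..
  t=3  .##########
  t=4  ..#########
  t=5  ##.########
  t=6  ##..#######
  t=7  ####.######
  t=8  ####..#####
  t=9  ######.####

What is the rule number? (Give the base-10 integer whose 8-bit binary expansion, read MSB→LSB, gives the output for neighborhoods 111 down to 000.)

  ### -> #   bit 7 = 1  t=1,i=0
  ##. -> #   bit 6 = 1  t=0,i=10
  #.# -> .   bit 5 = 0  t=1,i=9
  #.. -> #   bit 4 = 1  t=0,i=0
  .## -> .   bit 3 = 0  t=0,i=9
  .#. -> #   bit 2 = 1  t=0,i=3
  ..# -> #   bit 1 = 1  t=0,i=2
  ... -> #   bit 0 = 1  t=0,i=1
  bits 11010111 = 215

215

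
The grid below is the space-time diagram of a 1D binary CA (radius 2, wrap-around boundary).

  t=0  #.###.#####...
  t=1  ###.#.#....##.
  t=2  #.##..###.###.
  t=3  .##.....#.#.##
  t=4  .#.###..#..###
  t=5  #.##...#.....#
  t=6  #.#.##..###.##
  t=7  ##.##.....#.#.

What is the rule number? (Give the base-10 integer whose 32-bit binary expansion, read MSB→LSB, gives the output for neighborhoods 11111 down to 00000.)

634857833

  #####|.  b31=0 t=0,i=8
  ####.|.  b30=0 t=0,i=9
  ###.#|#  b29=1 t=0,i=4
  ###..|.  b28=0 t=0,i=10
  ##.##|.  b27=0 t=0,i=5
  ##.#.|#  b26=1 t=1,i=3
  ##..#|.  b25=0 t=2,i=4
  ##...|#  b24=1 t=0,i=11
  #.###|#  b23=1 t=0,i=2
  #.##.|#  b22=1 t=2,i=2
  #.#.#|.  b21=0 t=1,i=4
  #.#..|#  b20=1 t=1,i=6
  #..##|.  b19=0 t=2,i=5
  #..#.|#  b18=1 t=4,i=7
  #...#|#  b17=1 t=0,i=12
  #....|#  b16=1 t=1,i=8
  .####|.  b15=0 t=0,i=7
  .###.|.  b14=0 t=0,i=3
  .##.#|#  b13=1 t=1,i=12
  .##..|.  b12=0 t=2,i=3
  .#.##|#  b11=1 t=0,i=1
  .#.#.|.  b10=0 t=1,i=5
  .#..#|.  b9=0 t=4,i=9
  .#...|#  b8=1 t=1,i=7
  ..###|.  b7=0 t=2,i=6
  ..##.|#  b6=1 t=1,i=11
  ..#.#|#  b5=1 t=0,i=0
  ..#..|.  b4=0 t=4,i=8
  ...##|#  b3=1 t=1,i=10
  ...#.|.  b2=0 t=0,i=13
  ....#|.  b1=0 t=1,i=9
  .....|#  b0=1 t=3,i=5
  bits 00100101110101110010100101101001 = 634857833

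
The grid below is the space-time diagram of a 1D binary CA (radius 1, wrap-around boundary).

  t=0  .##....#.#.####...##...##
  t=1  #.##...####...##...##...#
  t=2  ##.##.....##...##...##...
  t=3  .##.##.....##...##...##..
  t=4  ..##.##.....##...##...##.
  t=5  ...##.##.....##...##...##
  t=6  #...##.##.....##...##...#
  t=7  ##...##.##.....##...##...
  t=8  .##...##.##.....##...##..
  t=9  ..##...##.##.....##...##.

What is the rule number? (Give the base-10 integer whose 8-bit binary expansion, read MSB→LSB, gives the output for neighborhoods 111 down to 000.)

116

  ### -> .   bit 7 = 0  t=0,i=12
  ##. -> #   bit 6 = 1  t=0,i=2
  #.# -> #   bit 5 = 1  t=0,i=0
  #.. -> #   bit 4 = 1  t=0,i=3
  .## -> .   bit 3 = 0  t=0,i=1
  .#. -> #   bit 2 = 1  t=0,i=7
  ..# -> .   bit 1 = 0  t=0,i=6
  ... -> .   bit 0 = 0  t=0,i=4
  bits 01110100 = 116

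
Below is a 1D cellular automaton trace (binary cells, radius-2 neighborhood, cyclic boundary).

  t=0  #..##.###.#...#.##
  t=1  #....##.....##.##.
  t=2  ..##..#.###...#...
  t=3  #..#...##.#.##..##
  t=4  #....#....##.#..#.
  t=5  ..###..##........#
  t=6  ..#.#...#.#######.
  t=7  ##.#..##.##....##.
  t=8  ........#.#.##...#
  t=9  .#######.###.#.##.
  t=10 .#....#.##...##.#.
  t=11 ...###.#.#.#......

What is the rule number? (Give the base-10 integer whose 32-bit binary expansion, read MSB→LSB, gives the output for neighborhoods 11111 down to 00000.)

1487084679

  [31] ##### => .  t=6,i=12
  [30] ####. => #  t=6,i=15
  [29] ###.# => .  t=0,i=8
  [28] ###.. => #  t=0,i=0
  [27] ##.## => #  t=0,i=5
  [26] ##.#. => .  t=0,i=9
  [25] ##..# => .  t=0,i=1
  [24] ##... => .  t=1,i=7
  [23] #.### => #  t=0,i=6
  [22] #.##. => .  t=1,i=15
  [21] #.#.# => #  t=3,i=10
  [20] #.#.. => .  t=0,i=10
  [19] #..## => .  t=0,i=2
  [18] #..#. => .  t=2,i=5
  [17] #...# => #  t=0,i=12
  [16] #.... => #  t=1,i=2
  [15] .#### => .  t=6,i=11
  [14] .###. => .  t=0,i=7
  [13] .##.# => .  t=0,i=4
  [12] .##.. => #  t=1,i=6
  [11] .#.## => #  t=0,i=15
  [10] .#.#. => #  t=4,i=17
  [9] .#..# => .  t=4,i=14
  [8] .#... => .  t=0,i=11
  [7] ..### => #  t=3,i=16
  [6] ..##. => .  t=0,i=3
  [5] ..#.# => .  t=0,i=14
  [4] ..#.. => .  t=2,i=14
  [3] ...## => .  t=1,i=4
  [2] ...#. => #  t=0,i=13
  [1] ....# => #  t=1,i=3
  [0] ..... => #  t=1,i=9
  bits 01011000101000110001110010000111 = 1487084679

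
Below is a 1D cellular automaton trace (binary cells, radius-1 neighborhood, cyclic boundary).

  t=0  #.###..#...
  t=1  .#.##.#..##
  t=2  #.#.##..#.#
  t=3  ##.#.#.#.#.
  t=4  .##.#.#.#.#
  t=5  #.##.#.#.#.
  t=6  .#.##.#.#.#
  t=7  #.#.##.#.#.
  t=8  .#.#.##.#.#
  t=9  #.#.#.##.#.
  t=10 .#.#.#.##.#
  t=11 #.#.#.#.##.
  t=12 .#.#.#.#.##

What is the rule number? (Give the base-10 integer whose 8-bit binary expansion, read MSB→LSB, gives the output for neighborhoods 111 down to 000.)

227

  nb ###: next=#  (t=0,i=3, bit7=1)
  nb ##.: next=#  (t=0,i=4, bit6=1)
  nb #.#: next=#  (t=0,i=1, bit5=1)
  nb #..: next=.  (t=0,i=5, bit4=0)
  nb .##: next=.  (t=0,i=2, bit3=0)
  nb .#.: next=.  (t=0,i=0, bit2=0)
  nb ..#: next=#  (t=0,i=6, bit1=1)
  nb ...: next=#  (t=0,i=9, bit0=1)
  bits 11100011 = 227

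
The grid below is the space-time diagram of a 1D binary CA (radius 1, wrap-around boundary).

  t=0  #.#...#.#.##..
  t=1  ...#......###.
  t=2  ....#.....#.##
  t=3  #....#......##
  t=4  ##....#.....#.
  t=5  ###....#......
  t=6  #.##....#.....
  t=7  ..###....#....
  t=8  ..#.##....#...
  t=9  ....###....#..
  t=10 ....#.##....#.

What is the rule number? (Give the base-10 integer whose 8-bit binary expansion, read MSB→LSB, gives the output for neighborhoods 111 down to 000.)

  [7] ### => .  t=1,i=11
  [6] ##. => #  t=0,i=11
  [5] #.# => .  t=0,i=1
  [4] #.. => #  t=0,i=3
  [3] .## => #  t=0,i=10
  [2] .#. => .  t=0,i=0
  [1] ..# => .  t=0,i=5
  [0] ... => .  t=0,i=4
  bits 01011000 = 88

88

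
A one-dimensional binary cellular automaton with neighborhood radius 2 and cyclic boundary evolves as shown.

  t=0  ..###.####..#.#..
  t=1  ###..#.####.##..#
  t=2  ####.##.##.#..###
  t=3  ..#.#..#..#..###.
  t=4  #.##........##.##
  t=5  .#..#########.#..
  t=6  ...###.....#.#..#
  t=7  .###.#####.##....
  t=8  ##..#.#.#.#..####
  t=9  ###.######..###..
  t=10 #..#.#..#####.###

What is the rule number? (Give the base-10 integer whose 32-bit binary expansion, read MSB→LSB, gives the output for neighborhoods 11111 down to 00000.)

1596689643

  nb #####: next=.  (t=2,i=0, bit31=0)
  nb ####.: next=#  (t=0,i=8, bit30=1)
  nb ###.#: next=.  (t=0,i=4, bit29=0)
  nb ###..: next=#  (t=0,i=9, bit28=1)
  nb ##.##: next=#  (t=0,i=5, bit27=1)
  nb ##.#.: next=#  (t=2,i=10, bit26=1)
  nb ##..#: next=#  (t=0,i=10, bit25=1)
  nb ##...: next=#  (t=3,i=16, bit24=1)
  nb #.###: next=.  (t=0,i=6, bit23=0)
  nb #.##.: next=.  (t=1,i=12, bit22=0)
  nb #.#.#: next=#  (t=8,i=6, bit21=1)
  nb #.#..: next=.  (t=0,i=14, bit20=0)
  nb #..##: next=#  (t=1,i=15, bit19=1)
  nb #..#.: next=.  (t=0,i=11, bit18=0)
  nb #...#: next=#  (t=3,i=0, bit17=1)
  nb #....: next=#  (t=0,i=16, bit16=1)
  nb .####: next=#  (t=0,i=7, bit15=1)
  nb .###.: next=.  (t=0,i=3, bit14=0)
  nb .##.#: next=.  (t=2,i=6, bit13=0)
  nb .##..: next=.  (t=1,i=13, bit12=0)
  nb .#.##: next=#  (t=1,i=6, bit11=1)
  nb .#.#.: next=#  (t=0,i=13, bit10=1)
  nb .#..#: next=.  (t=2,i=12, bit9=0)
  nb .#...: next=.  (t=0,i=15, bit8=0)
  nb ..###: next=#  (t=0,i=2, bit7=1)
  nb ..##.: next=#  (t=4,i=12, bit6=1)
  nb ..#.#: next=#  (t=0,i=12, bit5=1)
  nb ..#..: next=.  (t=3,i=7, bit4=0)
  nb ...##: next=#  (t=0,i=1, bit3=1)
  nb ...#.: next=.  (t=3,i=1, bit2=0)
  nb ....#: next=#  (t=0,i=0, bit1=1)
  nb .....: next=#  (t=4,i=6, bit0=1)
  bits 01011111001010111000110011101011 = 1596689643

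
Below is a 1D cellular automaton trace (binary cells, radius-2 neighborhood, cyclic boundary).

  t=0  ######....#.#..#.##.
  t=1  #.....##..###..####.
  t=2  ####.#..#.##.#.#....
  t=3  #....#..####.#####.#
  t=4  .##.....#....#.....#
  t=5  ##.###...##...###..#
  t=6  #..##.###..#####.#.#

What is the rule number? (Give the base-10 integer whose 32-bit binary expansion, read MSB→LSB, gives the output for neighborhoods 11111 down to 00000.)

  #####|.  b31=0 t=0,i=2
  ####.|.  b30=0 t=0,i=4
  ###.#|.  b29=0 t=1,i=18
  ###..|.  b28=0 t=0,i=5
  ##.##|.  b27=0 t=0,i=19
  ##.#.|.  b26=0 t=1,i=19
  ##..#|#  b25=1 t=1,i=8
  ##...|#  b24=1 t=0,i=6
  #.###|#  b23=1 t=0,i=0
  #.##.|#  b22=1 t=0,i=17
  #.#.#|#  b21=1 t=2,i=13
  #.#..|#  b20=1 t=0,i=12
  #..##|.  b19=0 t=1,i=9
  #..#.|.  b18=0 t=0,i=14
  #...#|#  b17=1 t=5,i=7
  #....|#  b16=1 t=0,i=7
  .####|.  b15=0 t=0,i=1
  .###.|#  b14=1 t=1,i=11
  .##.#|#  b13=1 t=0,i=18
  .##..|.  b12=0 t=1,i=7
  .#.##|#  b11=1 t=0,i=16
  .#.#.|#  b10=1 t=0,i=11
  .#..#|.  b9=0 t=0,i=13
  .#...|#  b8=1 t=1,i=1
  ..###|#  b7=1 t=1,i=10
  ..##.|.  b6=0 t=1,i=6
  ..#.#|#  b5=1 t=0,i=10
  ..#..|.  b4=0 t=3,i=5
  ...##|#  b3=1 t=1,i=5
  ...#.|.  b2=0 t=0,i=9
  ....#|.  b1=0 t=0,i=8
  .....|#  b0=1 t=1,i=3
  bits 00000011111100110110110110101001 = 66284969

66284969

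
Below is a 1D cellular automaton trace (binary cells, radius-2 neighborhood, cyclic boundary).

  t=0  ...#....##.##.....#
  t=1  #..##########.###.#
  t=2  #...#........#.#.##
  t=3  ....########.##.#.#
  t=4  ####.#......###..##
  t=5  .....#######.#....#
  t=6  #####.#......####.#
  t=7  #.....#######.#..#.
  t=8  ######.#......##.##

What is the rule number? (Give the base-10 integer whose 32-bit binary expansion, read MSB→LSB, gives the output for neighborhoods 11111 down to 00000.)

139591547

  ##### -> .   bit 31 = 0  t=1,i=5
  ####. -> .   bit 30 = 0  t=1,i=11
  ###.# -> .   bit 29 = 0  t=1,i=12
  ###.. -> .   bit 28 = 0  t=2,i=0
  ##.## -> #   bit 27 = 1  t=0,i=10
  ##.#. -> .   bit 26 = 0  t=3,i=15
  ##..# -> .   bit 25 = 0  t=1,i=1
  ##... -> .   bit 24 = 0  t=0,i=13
  #.### -> .   bit 23 = 0  t=1,i=14
  #.##. -> #   bit 22 = 1  t=0,i=11
  #.#.# -> .   bit 21 = 0  t=2,i=15
  #.#.. -> #   bit 20 = 1  t=3,i=18
  #..## -> .   bit 19 = 0  t=1,i=2
  #..#. -> .   bit 18 = 0  t=7,i=16
  #...# -> .   bit 17 = 0  t=0,i=1
  #.... -> #   bit 16 = 1  t=0,i=5
  .#### -> #   bit 15 = 1  t=1,i=4
  .###. -> #   bit 14 = 1  t=1,i=15
  .##.# -> #   bit 13 = 1  t=0,i=9
  .##.. -> #   bit 12 = 1  t=0,i=12
  .#.## -> #   bit 11 = 1  t=2,i=16
  .#.#. -> #   bit 10 = 1  t=2,i=14
  .#..# -> #   bit 9 = 1  t=7,i=15
  .#... -> #   bit 8 = 1  t=0,i=0
  ..### -> .   bit 7 = 0  t=1,i=3
  ..##. -> #   bit 6 = 1  t=0,i=8
  ..#.# -> #   bit 5 = 1  t=2,i=13
  ..#.. -> #   bit 4 = 1  t=0,i=3
  ...## -> #   bit 3 = 1  t=0,i=7
  ...#. -> .   bit 2 = 0  t=0,i=2
  ....# -> #   bit 1 = 1  t=0,i=6
  ..... -> #   bit 0 = 1  t=0,i=15
  bits 00001000010100011111111101111011 = 139591547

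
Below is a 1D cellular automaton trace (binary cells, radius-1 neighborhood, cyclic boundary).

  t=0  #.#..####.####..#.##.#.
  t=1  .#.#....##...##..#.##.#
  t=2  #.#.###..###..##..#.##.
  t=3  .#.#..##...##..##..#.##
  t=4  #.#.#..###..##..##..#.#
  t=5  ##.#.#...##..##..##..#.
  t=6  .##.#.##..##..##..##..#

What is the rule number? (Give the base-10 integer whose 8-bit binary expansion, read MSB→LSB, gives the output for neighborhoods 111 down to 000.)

113

  [7] ### => .  t=0,i=6
  [6] ##. => #  t=0,i=8
  [5] #.# => #  t=0,i=1
  [4] #.. => #  t=0,i=3
  [3] .## => .  t=0,i=5
  [2] .#. => .  t=0,i=0
  [1] ..# => .  t=0,i=4
  [0] ... => #  t=1,i=5
  bits 01110001 = 113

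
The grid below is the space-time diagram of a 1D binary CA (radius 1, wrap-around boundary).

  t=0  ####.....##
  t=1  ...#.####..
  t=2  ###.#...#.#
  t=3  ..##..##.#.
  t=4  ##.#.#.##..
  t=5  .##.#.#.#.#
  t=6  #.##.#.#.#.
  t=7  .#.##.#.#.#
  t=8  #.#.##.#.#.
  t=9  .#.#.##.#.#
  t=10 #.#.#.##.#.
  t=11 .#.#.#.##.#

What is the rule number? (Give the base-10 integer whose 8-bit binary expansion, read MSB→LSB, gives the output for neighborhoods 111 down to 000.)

  ###|.  b7=0 t=0,i=0
  ##.|#  b6=1 t=0,i=3
  #.#|#  b5=1 t=1,i=4
  #..|.  b4=0 t=0,i=4
  .##|.  b3=0 t=0,i=9
  .#.|.  b2=0 t=1,i=3
  ..#|#  b1=1 t=0,i=8
  ...|#  b0=1 t=0,i=5
  bits 01100011 = 99

99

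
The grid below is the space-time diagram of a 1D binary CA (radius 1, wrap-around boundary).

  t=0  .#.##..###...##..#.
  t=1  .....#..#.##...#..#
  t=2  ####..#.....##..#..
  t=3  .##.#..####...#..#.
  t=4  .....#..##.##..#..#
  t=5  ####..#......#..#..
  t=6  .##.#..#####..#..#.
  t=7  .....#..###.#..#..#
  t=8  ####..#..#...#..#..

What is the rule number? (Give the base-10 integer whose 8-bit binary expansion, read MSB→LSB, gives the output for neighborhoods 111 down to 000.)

145

  ###|#  b7=1 t=0,i=8
  ##.|.  b6=0 t=0,i=4
  #.#|.  b5=0 t=0,i=2
  #..|#  b4=1 t=0,i=5
  .##|.  b3=0 t=0,i=3
  .#.|.  b2=0 t=0,i=1
  ..#|.  b1=0 t=0,i=0
  ...|#  b0=1 t=0,i=11
  bits 10010001 = 145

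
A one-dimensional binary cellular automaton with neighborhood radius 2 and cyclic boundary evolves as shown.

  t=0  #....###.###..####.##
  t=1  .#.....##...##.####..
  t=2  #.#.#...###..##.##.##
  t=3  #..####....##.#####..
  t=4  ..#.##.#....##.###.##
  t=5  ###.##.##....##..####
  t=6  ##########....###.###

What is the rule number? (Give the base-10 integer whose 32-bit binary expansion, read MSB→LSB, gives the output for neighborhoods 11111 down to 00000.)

  #####|#  b31=1 t=3,i=16
  ####.|#  b30=1 t=0,i=16
  ###.#|#  b29=1 t=0,i=7
  ###..|.  b28=0 t=0,i=0
  ##.##|#  b27=1 t=0,i=8
  ##.#.|.  b26=0 t=2,i=1
  ##..#|#  b25=1 t=0,i=12
  ##...|#  b24=1 t=0,i=1
  #.###|.  b23=0 t=0,i=9
  #.##.|#  b22=1 t=2,i=16
  #.#.#|.  b21=0 t=2,i=2
  #.#..|#  b20=1 t=2,i=4
  #..##|#  b19=1 t=0,i=13
  #..#.|#  b18=1 t=3,i=20
  #...#|#  b17=1 t=1,i=10
  #....|.  b16=0 t=0,i=2
  .####|#  b15=1 t=0,i=15
  .###.|.  b14=0 t=0,i=6
  .##.#|#  b13=1 t=1,i=13
  .##..|#  b12=1 t=1,i=8
  .#.##|.  b11=0 t=4,i=3
  .#.#.|#  b10=1 t=2,i=3
  .#..#|.  b9=0 t=3,i=1
  .#...|#  b8=1 t=1,i=2
  ..###|.  b7=0 t=0,i=5
  ..##.|.  b6=0 t=1,i=7
  ..#.#|#  b5=1 t=4,i=2
  ..#..|.  b4=0 t=1,i=1
  ...##|.  b3=0 t=0,i=4
  ...#.|#  b2=1 t=1,i=0
  ....#|.  b1=0 t=0,i=3
  .....|#  b0=1 t=1,i=4
  bits 11101011010111101011010100100101 = 3948852517

3948852517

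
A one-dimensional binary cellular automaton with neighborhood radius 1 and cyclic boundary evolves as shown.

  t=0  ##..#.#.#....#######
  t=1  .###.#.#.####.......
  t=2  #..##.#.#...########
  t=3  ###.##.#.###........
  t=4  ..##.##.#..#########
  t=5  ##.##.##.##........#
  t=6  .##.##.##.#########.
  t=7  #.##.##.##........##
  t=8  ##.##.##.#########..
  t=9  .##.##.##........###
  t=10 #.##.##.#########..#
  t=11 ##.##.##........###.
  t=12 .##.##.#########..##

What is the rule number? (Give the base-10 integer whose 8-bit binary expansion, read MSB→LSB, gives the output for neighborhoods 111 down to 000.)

  nb ###: next=.  (t=0,i=0, bit7=0)
  nb ##.: next=#  (t=0,i=1, bit6=1)
  nb #.#: next=#  (t=0,i=5, bit5=1)
  nb #..: next=#  (t=0,i=2, bit4=1)
  nb .##: next=.  (t=0,i=13, bit3=0)
  nb .#.: next=.  (t=0,i=4, bit2=0)
  nb ..#: next=#  (t=0,i=3, bit1=1)
  nb ...: next=#  (t=0,i=10, bit0=1)
  bits 01110011 = 115

115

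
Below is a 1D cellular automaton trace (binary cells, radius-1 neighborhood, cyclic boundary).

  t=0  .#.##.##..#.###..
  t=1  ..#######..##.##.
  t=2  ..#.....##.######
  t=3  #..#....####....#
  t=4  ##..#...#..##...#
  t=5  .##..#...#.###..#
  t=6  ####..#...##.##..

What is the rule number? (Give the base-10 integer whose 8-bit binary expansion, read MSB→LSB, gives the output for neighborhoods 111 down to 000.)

  nb ###: next=.  (t=0,i=13, bit7=0)
  nb ##.: next=#  (t=0,i=4, bit6=1)
  nb #.#: next=#  (t=0,i=2, bit5=1)
  nb #..: next=#  (t=0,i=8, bit4=1)
  nb .##: next=#  (t=0,i=3, bit3=1)
  nb .#.: next=.  (t=0,i=1, bit2=0)
  nb ..#: next=.  (t=0,i=0, bit1=0)
  nb ...: next=.  (t=0,i=16, bit0=0)
  bits 01111000 = 120

120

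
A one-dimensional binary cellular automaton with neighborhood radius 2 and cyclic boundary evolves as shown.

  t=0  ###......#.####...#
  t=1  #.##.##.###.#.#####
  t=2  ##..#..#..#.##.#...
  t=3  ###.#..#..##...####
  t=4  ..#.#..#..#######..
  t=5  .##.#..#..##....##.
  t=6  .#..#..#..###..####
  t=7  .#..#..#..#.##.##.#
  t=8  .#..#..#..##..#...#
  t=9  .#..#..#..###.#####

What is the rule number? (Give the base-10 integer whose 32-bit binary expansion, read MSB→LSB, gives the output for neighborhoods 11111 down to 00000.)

  [31] ##### => .  t=1,i=16
  [30] ####. => .  t=0,i=1
  [29] ###.# => #  t=1,i=0
  [28] ###.. => #  t=0,i=2
  [27] ##.## => #  t=1,i=1
  [26] ##.#. => .  t=1,i=11
  [25] ##..# => #  t=2,i=2
  [24] ##... => #  t=0,i=3
  [23] #.### => .  t=0,i=11
  [22] #.##. => .  t=1,i=2
  [21] #.#.# => #  t=1,i=12
  [20] #.#.. => #  t=2,i=15
  [19] #..## => .  t=3,i=9
  [18] #..#. => .  t=2,i=3
  [17] #...# => #  t=0,i=16
  [16] #.... => .  t=0,i=4
  [15] .#### => #  t=0,i=0
  [14] .###. => .  t=1,i=9
  [13] .##.# => .  t=1,i=3
  [12] .##.. => #  t=2,i=1
  [11] .#.## => #  t=0,i=10
  [10] .#.#. => .  t=4,i=3
  [9] .#..# => .  t=2,i=5
  [8] .#... => #  t=2,i=16
  [7] ..### => #  t=0,i=18
  [6] ..##. => #  t=2,i=0
  [5] ..#.# => #  t=0,i=9
  [4] ..#.. => #  t=2,i=4
  [3] ...## => #  t=0,i=17
  [2] ...#. => #  t=0,i=8
  [1] ....# => .  t=0,i=7
  [0] ..... => #  t=0,i=5
  bits 00111011001100101001100111111101 = 993171965

993171965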